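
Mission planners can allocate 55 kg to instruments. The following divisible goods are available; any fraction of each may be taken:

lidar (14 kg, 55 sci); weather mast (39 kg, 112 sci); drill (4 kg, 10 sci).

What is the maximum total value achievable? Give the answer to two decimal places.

172.00

Take in order of value per unit:
- lidar (55/14 per unit): all 14 → value 55, running total 55.00
- weather mast (112/39 per unit): all 39 → value 112, running total 167.00
- drill (10/4 per unit): 2 of 4 → value 2×10/4 = 5.0000, running total 172.00
Total 172.00.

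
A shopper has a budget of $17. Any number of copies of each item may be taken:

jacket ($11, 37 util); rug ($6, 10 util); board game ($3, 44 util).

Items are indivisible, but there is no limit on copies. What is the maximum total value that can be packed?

220 util

Best value-per-unit is board game at 44/3, and filling with it alone uses cost 5×3=15. No mix of the others beats 5×44 = 220.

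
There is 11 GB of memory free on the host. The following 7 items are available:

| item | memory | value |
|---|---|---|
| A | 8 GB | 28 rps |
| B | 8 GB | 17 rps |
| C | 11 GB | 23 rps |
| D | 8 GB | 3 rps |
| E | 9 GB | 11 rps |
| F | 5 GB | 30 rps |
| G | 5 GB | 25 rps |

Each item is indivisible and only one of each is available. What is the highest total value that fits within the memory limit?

Check high-value combinations within 11 GB:
- F+G: memory 5+5=10, value 30+25=55
- F: memory 5, value 30
- A: memory 8, value 28
- G: memory 5, value 25
Best: 55 rps.

55 rps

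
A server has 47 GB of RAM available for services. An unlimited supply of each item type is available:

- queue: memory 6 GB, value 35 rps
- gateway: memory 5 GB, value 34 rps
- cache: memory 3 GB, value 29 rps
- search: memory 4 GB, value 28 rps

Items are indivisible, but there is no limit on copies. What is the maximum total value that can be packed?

440 rps

Best value-per-unit is cache at 29/3; filling with it alone gives 15×29 = 435.
Optimal mix: 1×gateway + 14×cache → memory 47, value 440.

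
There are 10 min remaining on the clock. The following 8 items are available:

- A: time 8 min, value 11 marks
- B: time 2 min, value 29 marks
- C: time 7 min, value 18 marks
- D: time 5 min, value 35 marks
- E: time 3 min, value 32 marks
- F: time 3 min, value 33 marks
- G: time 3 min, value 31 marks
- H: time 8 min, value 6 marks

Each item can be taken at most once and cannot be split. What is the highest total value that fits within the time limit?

97 marks

Check high-value combinations within 10 min:
- B+D+F: time 2+5+3=10, value 29+35+33=97
- E+F+G: time 3+3+3=9, value 32+33+31=96
- B+D+E: time 2+5+3=10, value 29+35+32=96
- B+D+G: time 2+5+3=10, value 29+35+31=95
Best: 97 marks.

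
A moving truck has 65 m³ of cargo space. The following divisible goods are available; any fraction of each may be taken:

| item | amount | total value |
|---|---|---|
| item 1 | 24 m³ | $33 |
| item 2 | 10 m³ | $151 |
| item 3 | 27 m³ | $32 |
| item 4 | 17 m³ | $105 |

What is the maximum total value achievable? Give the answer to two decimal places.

305.59

Take in order of value per unit:
- item 2 (151/10 per unit): all 10 → value 151, running total 151.00
- item 4 (105/17 per unit): all 17 → value 105, running total 256.00
- item 1 (33/24 per unit): all 24 → value 33, running total 289.00
- item 3 (32/27 per unit): 14 of 27 → value 14×32/27 = 16.5926, running total 305.59
Total 305.59.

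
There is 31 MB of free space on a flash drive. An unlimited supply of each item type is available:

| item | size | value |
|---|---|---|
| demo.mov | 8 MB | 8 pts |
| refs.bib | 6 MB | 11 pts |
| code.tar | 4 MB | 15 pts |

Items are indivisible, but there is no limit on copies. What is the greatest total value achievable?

Best value-per-unit is code.tar at 15/4, and filling with it alone uses size 7×4=28. No mix of the others beats 7×15 = 105.

105 pts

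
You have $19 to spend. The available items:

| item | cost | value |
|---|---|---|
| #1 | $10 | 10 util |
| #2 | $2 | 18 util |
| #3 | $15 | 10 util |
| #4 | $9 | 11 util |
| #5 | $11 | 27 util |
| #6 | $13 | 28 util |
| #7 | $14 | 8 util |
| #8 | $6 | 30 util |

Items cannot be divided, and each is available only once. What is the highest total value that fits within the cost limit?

Check high-value combinations within $19:
- #2+#5+#8: cost 2+11+6=19, value 18+27+30=75
- #2+#4+#8: cost 2+9+6=17, value 18+11+30=59
- #1+#2+#8: cost 10+2+6=18, value 10+18+30=58
Best: 75 util.

75 util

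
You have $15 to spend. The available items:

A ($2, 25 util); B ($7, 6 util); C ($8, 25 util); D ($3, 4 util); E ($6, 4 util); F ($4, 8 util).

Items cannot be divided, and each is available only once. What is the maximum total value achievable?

Check high-value combinations within $15:
- A+C+F: cost 2+8+4=14, value 25+25+8=58
- A+C+D: cost 2+8+3=13, value 25+25+4=54
- A+C: cost 2+8=10, value 25+25=50
Best: 58 util.

58 util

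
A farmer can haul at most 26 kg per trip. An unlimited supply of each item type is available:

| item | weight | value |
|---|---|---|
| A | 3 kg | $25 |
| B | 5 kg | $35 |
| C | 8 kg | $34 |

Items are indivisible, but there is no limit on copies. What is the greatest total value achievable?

Best value-per-unit is A at 25/3; filling with it alone gives 8×25 = 200.
Optimal mix: 7×A + 1×B → weight 26, value 210.

$210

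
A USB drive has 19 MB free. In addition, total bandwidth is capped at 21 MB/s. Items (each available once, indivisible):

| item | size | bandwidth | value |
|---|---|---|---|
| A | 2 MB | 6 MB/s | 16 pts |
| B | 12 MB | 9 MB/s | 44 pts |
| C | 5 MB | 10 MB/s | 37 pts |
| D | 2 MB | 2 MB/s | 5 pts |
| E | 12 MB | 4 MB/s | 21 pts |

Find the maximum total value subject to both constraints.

Feasible sets respecting both limits:
- B+C+D: size 19, bandwidth 21, value 86
- B+C: size 17, bandwidth 19, value 81
- A+C+E: size 19, bandwidth 20, value 74
Best: 86 pts.

86 pts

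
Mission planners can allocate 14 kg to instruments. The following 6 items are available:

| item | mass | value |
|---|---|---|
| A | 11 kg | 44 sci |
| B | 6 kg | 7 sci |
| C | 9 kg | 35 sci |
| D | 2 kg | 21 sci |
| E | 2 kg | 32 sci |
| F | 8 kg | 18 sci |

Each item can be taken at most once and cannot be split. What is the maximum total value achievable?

88 sci

Check high-value combinations within 14 kg:
- C+D+E: mass 9+2+2=13, value 35+21+32=88
- A+E: mass 11+2=13, value 44+32=76
- D+E+F: mass 2+2+8=12, value 21+32+18=71
Best: 88 sci.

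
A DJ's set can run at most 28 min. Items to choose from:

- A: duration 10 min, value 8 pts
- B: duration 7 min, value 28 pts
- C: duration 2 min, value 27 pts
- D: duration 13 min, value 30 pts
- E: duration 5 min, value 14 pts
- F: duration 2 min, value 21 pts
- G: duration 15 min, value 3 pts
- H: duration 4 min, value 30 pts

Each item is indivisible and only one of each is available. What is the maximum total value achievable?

Check high-value combinations within 28 min:
- B+C+D+F+H: duration 7+2+13+2+4=28, value 28+27+30+21+30=136
- C+D+E+F+H: duration 2+13+5+2+4=26, value 27+30+14+21+30=122
- B+C+E+F+H: duration 7+2+5+2+4=20, value 28+27+14+21+30=120
- B+C+D+H: duration 7+2+13+4=26, value 28+27+30+30=115
Best: 136 pts.

136 pts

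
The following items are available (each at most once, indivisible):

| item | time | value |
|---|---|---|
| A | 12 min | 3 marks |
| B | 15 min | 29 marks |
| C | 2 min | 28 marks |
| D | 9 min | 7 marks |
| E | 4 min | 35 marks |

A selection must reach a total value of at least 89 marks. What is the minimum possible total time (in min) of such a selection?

21

Subsets with value ≥ 89, sorted by total time:
- B+C+E: time 21, value 92
- B+C+D+E: time 30, value 99
- A+B+C+E: time 33, value 95
- A+B+C+D+E: time 42, value 102
Minimum time: 21 min.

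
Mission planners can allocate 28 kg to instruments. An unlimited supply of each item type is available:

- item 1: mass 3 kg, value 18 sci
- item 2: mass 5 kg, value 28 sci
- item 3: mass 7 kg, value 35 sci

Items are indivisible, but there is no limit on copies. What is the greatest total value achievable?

164 sci

Best value-per-unit is item 1 at 18/3; filling with it alone gives 9×18 = 162.
Optimal mix: 6×item 1 + 2×item 2 → mass 28, value 164.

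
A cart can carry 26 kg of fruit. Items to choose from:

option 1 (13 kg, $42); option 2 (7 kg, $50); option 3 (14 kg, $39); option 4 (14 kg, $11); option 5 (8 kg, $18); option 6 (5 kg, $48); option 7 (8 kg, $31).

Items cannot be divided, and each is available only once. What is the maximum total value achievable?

Check high-value combinations within 26 kg:
- option 1+option 2+option 6: weight 13+7+5=25, value 42+50+48=140
- option 2+option 3+option 6: weight 7+14+5=26, value 50+39+48=137
- option 2+option 6+option 7: weight 7+5+8=20, value 50+48+31=129
Best: $140.

$140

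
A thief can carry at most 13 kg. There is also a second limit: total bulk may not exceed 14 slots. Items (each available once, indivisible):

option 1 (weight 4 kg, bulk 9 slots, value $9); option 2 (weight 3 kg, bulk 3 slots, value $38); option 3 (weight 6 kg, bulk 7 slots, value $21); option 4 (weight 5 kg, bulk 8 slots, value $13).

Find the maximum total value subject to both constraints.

Feasible sets respecting both limits:
- option 2+option 3: weight 9, bulk 10, value 59
- option 2+option 4: weight 8, bulk 11, value 51
- option 1+option 2: weight 7, bulk 12, value 47
- option 2: weight 3, bulk 3, value 38
Best: $59.

$59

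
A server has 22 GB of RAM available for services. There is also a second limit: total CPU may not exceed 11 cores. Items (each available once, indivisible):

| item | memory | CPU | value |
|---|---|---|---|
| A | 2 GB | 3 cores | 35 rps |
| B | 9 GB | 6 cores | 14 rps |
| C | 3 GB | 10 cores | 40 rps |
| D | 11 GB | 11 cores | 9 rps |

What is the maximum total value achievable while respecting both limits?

Feasible sets respecting both limits:
- A+B: memory 11, CPU 9, value 49
- C: memory 3, CPU 10, value 40
- A: memory 2, CPU 3, value 35
- B: memory 9, CPU 6, value 14
Best: 49 rps.

49 rps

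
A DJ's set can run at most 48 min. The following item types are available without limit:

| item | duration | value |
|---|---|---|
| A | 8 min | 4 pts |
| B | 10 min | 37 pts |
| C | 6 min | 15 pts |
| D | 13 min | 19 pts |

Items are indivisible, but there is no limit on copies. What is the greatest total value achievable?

Best value-per-unit is B at 37/10; filling with it alone gives 4×37 = 148.
Optimal mix: 4×B + 1×C → duration 46, value 163.

163 pts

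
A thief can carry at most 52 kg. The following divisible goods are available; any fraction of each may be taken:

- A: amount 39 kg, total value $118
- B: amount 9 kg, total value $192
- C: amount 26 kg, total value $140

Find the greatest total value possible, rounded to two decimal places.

383.44

Take in order of value per unit:
- B (192/9 per unit): all 9 → value 192, running total 192.00
- C (140/26 per unit): all 26 → value 140, running total 332.00
- A (118/39 per unit): 17 of 39 → value 17×118/39 = 51.4359, running total 383.44
Total 383.44.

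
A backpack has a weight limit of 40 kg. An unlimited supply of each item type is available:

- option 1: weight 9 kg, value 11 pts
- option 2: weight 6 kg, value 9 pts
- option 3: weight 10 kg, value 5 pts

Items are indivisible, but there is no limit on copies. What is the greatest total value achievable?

56 pts

Best value-per-unit is option 2 at 9/6; filling with it alone gives 6×9 = 54.
Optimal mix: 1×option 1 + 5×option 2 → weight 39, value 56.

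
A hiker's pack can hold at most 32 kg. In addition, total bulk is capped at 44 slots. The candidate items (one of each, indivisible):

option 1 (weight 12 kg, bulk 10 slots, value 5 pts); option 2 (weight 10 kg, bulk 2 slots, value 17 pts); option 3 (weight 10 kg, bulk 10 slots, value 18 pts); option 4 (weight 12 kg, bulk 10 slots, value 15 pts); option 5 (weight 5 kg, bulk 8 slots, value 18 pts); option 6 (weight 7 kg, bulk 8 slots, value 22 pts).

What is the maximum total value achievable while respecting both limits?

Feasible sets respecting both limits:
- option 2+option 3+option 5+option 6: weight 32, bulk 28, value 75
- option 3+option 5+option 6: weight 22, bulk 26, value 58
- option 2+option 3+option 6: weight 27, bulk 20, value 57
- option 2+option 5+option 6: weight 22, bulk 18, value 57
Best: 75 pts.

75 pts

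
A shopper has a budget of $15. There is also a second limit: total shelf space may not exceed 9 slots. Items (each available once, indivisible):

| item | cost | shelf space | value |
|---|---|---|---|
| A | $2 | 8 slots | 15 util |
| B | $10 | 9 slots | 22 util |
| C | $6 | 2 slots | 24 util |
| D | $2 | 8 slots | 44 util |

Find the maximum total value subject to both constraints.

Feasible sets respecting both limits:
- D: cost 2, shelf space 8, value 44
- C: cost 6, shelf space 2, value 24
- B: cost 10, shelf space 9, value 22
Best: 44 util.

44 util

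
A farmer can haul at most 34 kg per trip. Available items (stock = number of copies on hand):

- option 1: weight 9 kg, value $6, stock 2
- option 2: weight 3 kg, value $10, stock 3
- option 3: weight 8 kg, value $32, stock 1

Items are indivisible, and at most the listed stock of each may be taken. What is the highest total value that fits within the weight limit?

Top feasible selections:
- 1×option 1 + 3×option 2 + 1×option 3: weight 26, value 68
- 2×option 1 + 2×option 2 + 1×option 3: weight 32, value 64
- 3×option 2 + 1×option 3: weight 17, value 62
- 1×option 1 + 2×option 2 + 1×option 3: weight 23, value 58
Best: $68.

$68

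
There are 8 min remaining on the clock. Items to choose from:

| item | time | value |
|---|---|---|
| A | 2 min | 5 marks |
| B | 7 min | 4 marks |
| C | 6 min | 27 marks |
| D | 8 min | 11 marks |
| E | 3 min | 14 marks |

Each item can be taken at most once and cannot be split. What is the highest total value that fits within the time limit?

Check high-value combinations within 8 min:
- A+C: time 2+6=8, value 5+27=32
- C: time 6, value 27
- A+E: time 2+3=5, value 5+14=19
- E: time 3, value 14
- D: time 8, value 11
Best: 32 marks.

32 marks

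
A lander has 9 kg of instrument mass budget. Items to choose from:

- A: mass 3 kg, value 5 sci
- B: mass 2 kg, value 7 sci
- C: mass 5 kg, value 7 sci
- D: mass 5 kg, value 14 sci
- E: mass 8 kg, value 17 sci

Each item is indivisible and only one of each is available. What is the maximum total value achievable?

21 sci

Check high-value combinations within 9 kg:
- B+D: mass 2+5=7, value 7+14=21
- A+D: mass 3+5=8, value 5+14=19
- E: mass 8, value 17
- D: mass 5, value 14
- B+C: mass 2+5=7, value 7+7=14
Best: 21 sci.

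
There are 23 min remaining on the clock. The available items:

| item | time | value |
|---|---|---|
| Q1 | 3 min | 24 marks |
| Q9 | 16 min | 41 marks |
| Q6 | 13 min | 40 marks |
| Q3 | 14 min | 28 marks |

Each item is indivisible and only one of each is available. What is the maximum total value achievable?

Check high-value combinations within 23 min:
- Q1+Q9: time 3+16=19, value 24+41=65
- Q1+Q6: time 3+13=16, value 24+40=64
- Q1+Q3: time 3+14=17, value 24+28=52
Best: 65 marks.

65 marks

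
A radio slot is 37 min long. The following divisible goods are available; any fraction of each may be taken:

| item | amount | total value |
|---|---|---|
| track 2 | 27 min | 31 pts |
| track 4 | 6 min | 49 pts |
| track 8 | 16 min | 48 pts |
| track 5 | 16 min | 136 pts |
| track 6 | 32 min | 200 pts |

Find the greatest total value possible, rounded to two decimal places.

Take in order of value per unit:
- track 5 (136/16 per unit): all 16 → value 136, running total 136.00
- track 4 (49/6 per unit): all 6 → value 49, running total 185.00
- track 6 (200/32 per unit): 15 of 32 → value 15×200/32 = 93.7500, running total 278.75
Total 278.75.

278.75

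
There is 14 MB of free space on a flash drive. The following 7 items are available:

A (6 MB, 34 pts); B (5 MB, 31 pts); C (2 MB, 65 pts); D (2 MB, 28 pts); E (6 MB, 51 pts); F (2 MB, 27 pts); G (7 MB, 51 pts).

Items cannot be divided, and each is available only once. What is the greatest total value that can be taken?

This is a 0/1 knapsack; check combinations near the capacity.
- C+D+E+F: size 2+2+6+2=12, value 65+28+51+27=171
- C+D+F+G: size 2+2+2+7=13, value 65+28+27+51=171
- A+C+D+F: size 6+2+2+2=12, value 34+65+28+27=154
- B+C+D+F: size 5+2+2+2=11, value 31+65+28+27=151
- A+C+E: size 6+2+6=14, value 34+65+51=150
Best: 171 pts.

171 pts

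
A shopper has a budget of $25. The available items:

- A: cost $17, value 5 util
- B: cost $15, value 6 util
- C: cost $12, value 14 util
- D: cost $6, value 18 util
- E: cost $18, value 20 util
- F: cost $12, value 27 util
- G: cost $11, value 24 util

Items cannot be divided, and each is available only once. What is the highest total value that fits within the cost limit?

51 util

Check high-value combinations within $25:
- F+G: cost 12+11=23, value 27+24=51
- D+F: cost 6+12=18, value 18+27=45
- D+G: cost 6+11=17, value 18+24=42
- C+F: cost 12+12=24, value 14+27=41
- C+G: cost 12+11=23, value 14+24=38
Best: 51 util.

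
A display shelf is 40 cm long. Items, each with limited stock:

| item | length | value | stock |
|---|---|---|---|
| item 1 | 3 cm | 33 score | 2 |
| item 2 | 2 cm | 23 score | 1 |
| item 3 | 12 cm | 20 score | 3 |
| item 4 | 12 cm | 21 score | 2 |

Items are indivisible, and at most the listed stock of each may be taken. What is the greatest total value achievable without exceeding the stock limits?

131 score

Best selections within length 40 and stock limits:
- 2×item 1 + 1×item 2 + 2×item 4: length 32, value 131
- 2×item 1 + 1×item 2 + 1×item 3 + 1×item 4: length 32, value 130
Best: 131 score.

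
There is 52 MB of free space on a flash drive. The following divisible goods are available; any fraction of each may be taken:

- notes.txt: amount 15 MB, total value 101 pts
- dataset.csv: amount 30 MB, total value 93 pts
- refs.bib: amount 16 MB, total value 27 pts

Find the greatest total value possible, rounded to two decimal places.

Take in order of value per unit:
- notes.txt (101/15 per unit): all 15 → value 101, running total 101.00
- dataset.csv (93/30 per unit): all 30 → value 93, running total 194.00
- refs.bib (27/16 per unit): 7 of 16 → value 7×27/16 = 11.8125, running total 205.81
Total 205.81.

205.81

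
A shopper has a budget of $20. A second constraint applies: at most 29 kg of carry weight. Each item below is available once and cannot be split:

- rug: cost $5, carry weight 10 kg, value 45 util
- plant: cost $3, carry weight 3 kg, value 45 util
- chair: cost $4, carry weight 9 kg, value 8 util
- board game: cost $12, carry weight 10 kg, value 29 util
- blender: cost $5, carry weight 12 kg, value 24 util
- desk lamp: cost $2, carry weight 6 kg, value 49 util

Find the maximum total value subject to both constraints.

147 util

Feasible sets respecting both limits:
- rug+plant+chair+desk lamp: cost 14, carry weight 28, value 147
- rug+plant+desk lamp: cost 10, carry weight 19, value 139
- rug+board game+desk lamp: cost 19, carry weight 26, value 123
Best: 147 util.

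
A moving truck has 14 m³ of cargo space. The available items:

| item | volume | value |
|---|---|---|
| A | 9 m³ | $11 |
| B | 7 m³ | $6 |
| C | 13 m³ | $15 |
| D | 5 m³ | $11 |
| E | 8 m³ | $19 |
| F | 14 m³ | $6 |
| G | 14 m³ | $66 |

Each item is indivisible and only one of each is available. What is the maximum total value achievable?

This is a 0/1 knapsack; check combinations near the capacity.
- G: volume 14, value 66
- D+E: volume 5+8=13, value 11+19=30
- A+D: volume 9+5=14, value 11+11=22
- E: volume 8, value 19
- B+D: volume 7+5=12, value 6+11=17
Best: $66.

$66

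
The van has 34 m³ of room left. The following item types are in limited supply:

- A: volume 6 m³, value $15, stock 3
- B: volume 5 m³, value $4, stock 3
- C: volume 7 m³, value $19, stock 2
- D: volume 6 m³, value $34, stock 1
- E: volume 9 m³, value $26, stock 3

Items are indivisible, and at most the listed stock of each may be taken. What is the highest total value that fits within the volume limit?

Best selections within volume 34 and stock limits:
- 1×D + 3×E: volume 33, value 112
- 2×A + 1×C + 1×D + 1×E: volume 34, value 109
- 1×C + 1×D + 2×E: volume 31, value 105
Best: $112.

$112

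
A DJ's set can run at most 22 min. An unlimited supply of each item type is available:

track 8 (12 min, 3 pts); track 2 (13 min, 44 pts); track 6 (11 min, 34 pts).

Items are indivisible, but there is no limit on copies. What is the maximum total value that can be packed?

Best value-per-unit is track 2 at 44/13; filling with it alone gives 1×44 = 44.
Optimal mix: 2×track 6 → duration 22, value 68.

68 pts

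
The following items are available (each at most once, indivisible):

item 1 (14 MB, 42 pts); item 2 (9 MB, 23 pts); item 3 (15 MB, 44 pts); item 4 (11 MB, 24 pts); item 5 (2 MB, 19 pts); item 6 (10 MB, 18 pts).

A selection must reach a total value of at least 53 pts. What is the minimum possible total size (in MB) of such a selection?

16

Subsets with value ≥ 53, sorted by total size:
- item 1+item 5: size 16, value 61
- item 3+item 5: size 17, value 63
- item 2+item 5+item 6: size 21, value 60
Minimum size: 16 MB.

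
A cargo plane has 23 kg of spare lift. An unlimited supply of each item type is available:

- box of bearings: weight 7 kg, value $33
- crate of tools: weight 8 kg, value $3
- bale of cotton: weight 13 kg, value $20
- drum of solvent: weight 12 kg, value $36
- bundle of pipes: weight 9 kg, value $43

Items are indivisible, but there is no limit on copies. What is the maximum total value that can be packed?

$109

Best value-per-unit is bundle of pipes at 43/9; filling with it alone gives 2×43 = 86.
Optimal mix: 2×box of bearings + 1×bundle of pipes → weight 23, value 109.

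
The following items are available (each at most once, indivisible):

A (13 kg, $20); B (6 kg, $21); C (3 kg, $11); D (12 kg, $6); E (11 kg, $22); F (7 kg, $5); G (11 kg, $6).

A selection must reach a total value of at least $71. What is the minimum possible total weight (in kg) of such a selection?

Subsets with value ≥ 71, sorted by total weight:
- A+B+C+E: weight 33, value 74
- A+B+C+E+F: weight 40, value 79
- A+B+C+E+G: weight 44, value 80
- A+B+C+D+E: weight 45, value 80
Minimum weight: 33 kg.

33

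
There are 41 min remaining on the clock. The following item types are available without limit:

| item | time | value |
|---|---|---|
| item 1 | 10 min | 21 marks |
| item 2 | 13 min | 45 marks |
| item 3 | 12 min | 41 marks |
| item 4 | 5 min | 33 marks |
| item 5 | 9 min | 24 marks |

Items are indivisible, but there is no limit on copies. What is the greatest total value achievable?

Best value-per-unit is item 4 at 33/5, and filling with it alone uses time 8×5=40. No mix of the others beats 8×33 = 264.

264 marks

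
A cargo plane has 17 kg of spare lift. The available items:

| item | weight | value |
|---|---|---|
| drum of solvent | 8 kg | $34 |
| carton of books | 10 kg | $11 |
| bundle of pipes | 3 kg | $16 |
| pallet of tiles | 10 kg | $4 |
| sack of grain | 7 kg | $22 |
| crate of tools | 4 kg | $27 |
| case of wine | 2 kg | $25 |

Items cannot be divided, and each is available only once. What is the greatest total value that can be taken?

Check high-value combinations within 17 kg:
- drum of solvent+bundle of pipes+crate of tools+case of wine: weight 8+3+4+2=17, value 34+16+27+25=102
- bundle of pipes+sack of grain+crate of tools+case of wine: weight 3+7+4+2=16, value 16+22+27+25=90
- drum of solvent+crate of tools+case of wine: weight 8+4+2=14, value 34+27+25=86
- drum of solvent+sack of grain+case of wine: weight 8+7+2=17, value 34+22+25=81
Best: $102.

$102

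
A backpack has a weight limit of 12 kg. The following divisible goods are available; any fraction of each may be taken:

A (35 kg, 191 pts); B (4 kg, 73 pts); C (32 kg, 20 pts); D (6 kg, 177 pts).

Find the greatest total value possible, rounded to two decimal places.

260.91

Take in order of value per unit:
- D (177/6 per unit): all 6 → value 177, running total 177.00
- B (73/4 per unit): all 4 → value 73, running total 250.00
- A (191/35 per unit): 2 of 35 → value 2×191/35 = 10.9143, running total 260.91
Total 260.91.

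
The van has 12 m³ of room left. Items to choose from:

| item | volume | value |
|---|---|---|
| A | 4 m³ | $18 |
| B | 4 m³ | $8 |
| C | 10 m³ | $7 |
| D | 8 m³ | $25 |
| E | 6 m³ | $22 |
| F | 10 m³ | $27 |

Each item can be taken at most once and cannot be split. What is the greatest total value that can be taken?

$43

This is a 0/1 knapsack; check combinations near the capacity.
- A+D: volume 4+8=12, value 18+25=43
- A+E: volume 4+6=10, value 18+22=40
- B+D: volume 4+8=12, value 8+25=33
- B+E: volume 4+6=10, value 8+22=30
Best: $43.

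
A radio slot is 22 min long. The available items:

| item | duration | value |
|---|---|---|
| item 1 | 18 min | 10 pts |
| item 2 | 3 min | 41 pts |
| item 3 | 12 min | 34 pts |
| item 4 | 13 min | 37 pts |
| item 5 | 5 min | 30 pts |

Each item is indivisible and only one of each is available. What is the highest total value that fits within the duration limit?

This is a 0/1 knapsack; check combinations near the capacity.
- item 2+item 4+item 5: duration 3+13+5=21, value 41+37+30=108
- item 2+item 3+item 5: duration 3+12+5=20, value 41+34+30=105
- item 2+item 4: duration 3+13=16, value 41+37=78
Best: 108 pts.

108 pts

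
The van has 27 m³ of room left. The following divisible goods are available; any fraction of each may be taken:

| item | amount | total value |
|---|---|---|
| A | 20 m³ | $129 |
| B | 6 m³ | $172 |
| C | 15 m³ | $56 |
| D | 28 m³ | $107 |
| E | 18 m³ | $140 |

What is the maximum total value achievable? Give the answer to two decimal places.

331.35

Take in order of value per unit:
- B (172/6 per unit): all 6 → value 172, running total 172.00
- E (140/18 per unit): all 18 → value 140, running total 312.00
- A (129/20 per unit): 3 of 20 → value 3×129/20 = 19.3500, running total 331.35
Total 331.35.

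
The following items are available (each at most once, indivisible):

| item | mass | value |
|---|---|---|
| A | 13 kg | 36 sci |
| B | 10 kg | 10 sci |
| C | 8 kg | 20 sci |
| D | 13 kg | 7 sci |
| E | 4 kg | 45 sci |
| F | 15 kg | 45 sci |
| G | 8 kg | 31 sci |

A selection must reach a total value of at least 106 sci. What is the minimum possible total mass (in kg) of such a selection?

25

Subsets with value ≥ 106, sorted by total mass:
- A+E+G: mass 25, value 112
- E+F+G: mass 27, value 121
- C+E+F: mass 27, value 110
- B+C+E+G: mass 30, value 106
Minimum mass: 25 kg.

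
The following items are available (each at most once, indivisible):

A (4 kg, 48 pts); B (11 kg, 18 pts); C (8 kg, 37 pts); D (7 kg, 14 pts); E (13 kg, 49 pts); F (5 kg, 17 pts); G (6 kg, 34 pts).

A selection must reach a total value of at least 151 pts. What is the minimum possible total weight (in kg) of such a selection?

Subsets with value ≥ 151, sorted by total weight:
- A+C+E+F: weight 30, value 151
- A+C+E+G: weight 31, value 168
- A+B+C+F+G: weight 34, value 154
Minimum weight: 30 kg.

30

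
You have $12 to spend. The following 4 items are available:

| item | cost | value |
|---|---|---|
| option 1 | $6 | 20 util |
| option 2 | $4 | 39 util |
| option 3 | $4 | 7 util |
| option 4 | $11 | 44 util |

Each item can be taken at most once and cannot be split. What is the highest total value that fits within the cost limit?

This is a 0/1 knapsack; check combinations near the capacity.
- option 1+option 2: cost 6+4=10, value 20+39=59
- option 2+option 3: cost 4+4=8, value 39+7=46
- option 4: cost 11, value 44
Best: 59 util.

59 util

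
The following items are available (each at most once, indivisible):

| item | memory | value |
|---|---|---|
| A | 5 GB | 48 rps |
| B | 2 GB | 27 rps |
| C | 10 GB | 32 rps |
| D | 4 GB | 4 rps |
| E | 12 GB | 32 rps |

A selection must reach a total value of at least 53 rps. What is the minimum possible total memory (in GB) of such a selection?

Subsets with value ≥ 53, sorted by total memory:
- A+B: memory 7, value 75
- A+B+D: memory 11, value 79
Minimum memory: 7 GB.

7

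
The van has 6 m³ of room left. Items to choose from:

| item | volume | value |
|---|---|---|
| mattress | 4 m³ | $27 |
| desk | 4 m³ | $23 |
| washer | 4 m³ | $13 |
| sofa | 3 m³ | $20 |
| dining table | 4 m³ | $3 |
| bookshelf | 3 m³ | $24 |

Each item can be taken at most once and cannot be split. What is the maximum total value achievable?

$44

Check high-value combinations within 6 m³:
- sofa+bookshelf: volume 3+3=6, value 20+24=44
- mattress: volume 4, value 27
- bookshelf: volume 3, value 24
Best: $44.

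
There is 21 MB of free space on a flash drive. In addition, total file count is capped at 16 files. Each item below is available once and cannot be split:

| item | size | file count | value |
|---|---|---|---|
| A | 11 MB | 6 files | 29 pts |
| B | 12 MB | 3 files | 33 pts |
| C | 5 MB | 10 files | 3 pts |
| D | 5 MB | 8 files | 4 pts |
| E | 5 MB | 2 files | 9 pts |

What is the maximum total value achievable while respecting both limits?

42 pts

Feasible sets respecting both limits:
- B+E: size 17, file count 5, value 42
- A+D+E: size 21, file count 16, value 42
- A+E: size 16, file count 8, value 38
- B+D: size 17, file count 11, value 37
Best: 42 pts.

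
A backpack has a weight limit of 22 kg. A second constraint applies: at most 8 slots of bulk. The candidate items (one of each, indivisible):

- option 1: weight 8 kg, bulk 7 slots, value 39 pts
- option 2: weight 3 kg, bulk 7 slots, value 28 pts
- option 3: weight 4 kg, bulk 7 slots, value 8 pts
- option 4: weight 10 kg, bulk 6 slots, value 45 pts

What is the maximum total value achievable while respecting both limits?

Feasible sets respecting both limits:
- option 4: weight 10, bulk 6, value 45
- option 1: weight 8, bulk 7, value 39
- option 2: weight 3, bulk 7, value 28
- option 3: weight 4, bulk 7, value 8
Best: 45 pts.

45 pts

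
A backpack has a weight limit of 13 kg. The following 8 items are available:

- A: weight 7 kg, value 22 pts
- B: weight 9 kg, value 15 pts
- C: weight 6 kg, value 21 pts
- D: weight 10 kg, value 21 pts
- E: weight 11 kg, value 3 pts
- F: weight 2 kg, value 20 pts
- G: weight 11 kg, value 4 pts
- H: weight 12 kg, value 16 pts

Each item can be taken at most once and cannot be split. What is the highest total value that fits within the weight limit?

Check high-value combinations within 13 kg:
- A+C: weight 7+6=13, value 22+21=43
- A+F: weight 7+2=9, value 22+20=42
- C+F: weight 6+2=8, value 21+20=41
Best: 43 pts.

43 pts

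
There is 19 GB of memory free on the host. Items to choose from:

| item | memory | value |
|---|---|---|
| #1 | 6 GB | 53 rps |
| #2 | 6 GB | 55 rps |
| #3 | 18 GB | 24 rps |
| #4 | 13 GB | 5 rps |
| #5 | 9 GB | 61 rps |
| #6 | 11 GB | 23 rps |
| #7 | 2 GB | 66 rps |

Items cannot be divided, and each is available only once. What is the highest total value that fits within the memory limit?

Check high-value combinations within 19 GB:
- #2+#5+#7: memory 6+9+2=17, value 55+61+66=182
- #1+#5+#7: memory 6+9+2=17, value 53+61+66=180
- #1+#2+#7: memory 6+6+2=14, value 53+55+66=174
Best: 182 rps.

182 rps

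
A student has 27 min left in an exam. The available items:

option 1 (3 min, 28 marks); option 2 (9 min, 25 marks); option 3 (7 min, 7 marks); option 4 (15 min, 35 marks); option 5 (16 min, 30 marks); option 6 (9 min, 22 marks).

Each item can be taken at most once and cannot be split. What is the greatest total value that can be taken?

88 marks

Check high-value combinations within 27 min:
- option 1+option 2+option 4: time 3+9+15=27, value 28+25+35=88
- option 1+option 4+option 6: time 3+15+9=27, value 28+35+22=85
- option 1+option 2+option 6: time 3+9+9=21, value 28+25+22=75
- option 1+option 3+option 4: time 3+7+15=25, value 28+7+35=70
Best: 88 marks.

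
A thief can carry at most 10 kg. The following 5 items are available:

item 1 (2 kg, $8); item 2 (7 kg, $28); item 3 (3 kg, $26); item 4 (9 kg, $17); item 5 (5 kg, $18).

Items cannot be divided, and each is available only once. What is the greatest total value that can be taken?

This is a 0/1 knapsack; check combinations near the capacity.
- item 2+item 3: weight 7+3=10, value 28+26=54
- item 1+item 3+item 5: weight 2+3+5=10, value 8+26+18=52
- item 3+item 5: weight 3+5=8, value 26+18=44
- item 1+item 2: weight 2+7=9, value 8+28=36
Best: $54.

$54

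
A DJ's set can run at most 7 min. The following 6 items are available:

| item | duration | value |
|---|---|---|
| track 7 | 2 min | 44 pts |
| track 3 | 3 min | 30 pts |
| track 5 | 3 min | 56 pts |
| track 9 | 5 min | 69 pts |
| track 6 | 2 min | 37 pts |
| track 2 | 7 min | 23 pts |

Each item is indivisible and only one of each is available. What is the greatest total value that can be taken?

137 pts

Check high-value combinations within 7 min:
- track 7+track 5+track 6: duration 2+3+2=7, value 44+56+37=137
- track 7+track 9: duration 2+5=7, value 44+69=113
- track 7+track 3+track 6: duration 2+3+2=7, value 44+30+37=111
Best: 137 pts.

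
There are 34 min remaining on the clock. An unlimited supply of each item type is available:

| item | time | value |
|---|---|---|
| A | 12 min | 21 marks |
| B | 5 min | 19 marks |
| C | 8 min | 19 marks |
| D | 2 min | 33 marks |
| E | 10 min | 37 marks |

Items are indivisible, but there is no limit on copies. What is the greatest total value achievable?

561 marks

Best value-per-unit is D at 33/2, and filling with it alone uses time 17×2=34. No mix of the others beats 17×33 = 561.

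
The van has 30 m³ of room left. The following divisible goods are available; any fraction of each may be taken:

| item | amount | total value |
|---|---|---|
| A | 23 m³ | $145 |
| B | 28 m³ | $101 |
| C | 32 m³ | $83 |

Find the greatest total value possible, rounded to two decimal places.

170.25

Take in order of value per unit:
- A (145/23 per unit): all 23 → value 145, running total 145.00
- B (101/28 per unit): 7 of 28 → value 7×101/28 = 25.2500, running total 170.25
Total 170.25.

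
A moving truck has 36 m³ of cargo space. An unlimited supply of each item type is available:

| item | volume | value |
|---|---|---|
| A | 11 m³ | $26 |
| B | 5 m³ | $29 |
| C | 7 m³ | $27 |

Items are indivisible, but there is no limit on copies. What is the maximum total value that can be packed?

$203

Best value-per-unit is B at 29/5, and filling with it alone uses volume 7×5=35. No mix of the others beats 7×29 = 203.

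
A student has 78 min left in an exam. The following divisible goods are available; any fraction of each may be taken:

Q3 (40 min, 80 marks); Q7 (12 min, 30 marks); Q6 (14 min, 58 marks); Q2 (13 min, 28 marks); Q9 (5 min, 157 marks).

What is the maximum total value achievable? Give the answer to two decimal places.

341.00

Take in order of value per unit:
- Q9 (157/5 per unit): all 5 → value 157, running total 157.00
- Q6 (58/14 per unit): all 14 → value 58, running total 215.00
- Q7 (30/12 per unit): all 12 → value 30, running total 245.00
- Q2 (28/13 per unit): all 13 → value 28, running total 273.00
- Q3 (80/40 per unit): 34 of 40 → value 34×80/40 = 68.0000, running total 341.00
Total 341.00.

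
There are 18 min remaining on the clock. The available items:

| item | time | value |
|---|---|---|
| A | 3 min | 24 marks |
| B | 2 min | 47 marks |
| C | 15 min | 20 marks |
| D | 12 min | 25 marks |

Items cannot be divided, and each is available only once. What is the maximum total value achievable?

Check high-value combinations within 18 min:
- A+B+D: time 3+2+12=17, value 24+47+25=96
- B+D: time 2+12=14, value 47+25=72
- A+B: time 3+2=5, value 24+47=71
Best: 96 marks.

96 marks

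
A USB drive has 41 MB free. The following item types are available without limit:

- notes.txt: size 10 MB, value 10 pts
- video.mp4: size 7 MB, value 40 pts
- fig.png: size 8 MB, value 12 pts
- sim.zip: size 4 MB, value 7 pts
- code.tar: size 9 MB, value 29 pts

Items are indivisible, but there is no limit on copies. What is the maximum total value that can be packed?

Best value-per-unit is video.mp4 at 40/7; filling with it alone gives 5×40 = 200.
Optimal mix: 5×video.mp4 + 1×sim.zip → size 39, value 207.

207 pts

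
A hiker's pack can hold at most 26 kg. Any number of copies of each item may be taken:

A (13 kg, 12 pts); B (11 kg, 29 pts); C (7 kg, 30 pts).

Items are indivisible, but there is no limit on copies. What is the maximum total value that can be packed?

90 pts

Best value-per-unit is C at 30/7, and filling with it alone uses weight 3×7=21. No mix of the others beats 3×30 = 90.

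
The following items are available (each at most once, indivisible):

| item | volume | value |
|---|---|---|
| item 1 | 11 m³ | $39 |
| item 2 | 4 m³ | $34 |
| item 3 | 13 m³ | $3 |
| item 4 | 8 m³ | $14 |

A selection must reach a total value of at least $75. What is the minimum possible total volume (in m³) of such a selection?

Subsets with value ≥ 75, sorted by total volume:
- item 1+item 2+item 4: volume 23, value 87
- item 1+item 2+item 3: volume 28, value 76
- item 1+item 2+item 3+item 4: volume 36, value 90
Minimum volume: 23 m³.

23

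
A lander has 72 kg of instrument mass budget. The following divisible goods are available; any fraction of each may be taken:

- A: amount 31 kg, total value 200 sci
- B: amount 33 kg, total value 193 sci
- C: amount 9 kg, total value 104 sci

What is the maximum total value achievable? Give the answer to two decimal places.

491.15

Take in order of value per unit:
- C (104/9 per unit): all 9 → value 104, running total 104.00
- A (200/31 per unit): all 31 → value 200, running total 304.00
- B (193/33 per unit): 32 of 33 → value 32×193/33 = 187.1515, running total 491.15
Total 491.15.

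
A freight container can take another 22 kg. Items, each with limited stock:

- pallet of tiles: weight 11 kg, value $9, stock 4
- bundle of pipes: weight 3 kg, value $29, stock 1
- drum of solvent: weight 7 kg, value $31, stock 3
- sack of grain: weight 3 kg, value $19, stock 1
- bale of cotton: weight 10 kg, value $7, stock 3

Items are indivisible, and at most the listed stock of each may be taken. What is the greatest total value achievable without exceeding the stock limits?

Best selections within weight 22 and stock limits:
- 1×bundle of pipes + 2×drum of solvent + 1×sack of grain: weight 20, value 110
- 3×drum of solvent: weight 21, value 93
- 1×bundle of pipes + 2×drum of solvent: weight 17, value 91
- 2×drum of solvent + 1×sack of grain: weight 17, value 81
Best: $110.

$110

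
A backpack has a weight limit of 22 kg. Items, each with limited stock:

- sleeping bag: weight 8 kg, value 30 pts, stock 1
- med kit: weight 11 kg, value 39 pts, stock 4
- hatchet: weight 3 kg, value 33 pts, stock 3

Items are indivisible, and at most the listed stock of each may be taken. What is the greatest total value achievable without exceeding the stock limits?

138 pts

Top feasible selections:
- 1×med kit + 3×hatchet: weight 20, value 138
- 1×sleeping bag + 3×hatchet: weight 17, value 129
Best: 138 pts.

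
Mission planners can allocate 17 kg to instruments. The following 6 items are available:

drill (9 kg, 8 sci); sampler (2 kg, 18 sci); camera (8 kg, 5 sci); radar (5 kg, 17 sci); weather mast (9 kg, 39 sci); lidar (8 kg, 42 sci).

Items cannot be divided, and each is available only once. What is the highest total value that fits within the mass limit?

This is a 0/1 knapsack; check combinations near the capacity.
- weather mast+lidar: mass 9+8=17, value 39+42=81
- sampler+radar+lidar: mass 2+5+8=15, value 18+17+42=77
- sampler+radar+weather mast: mass 2+5+9=16, value 18+17+39=74
- sampler+lidar: mass 2+8=10, value 18+42=60
- radar+lidar: mass 5+8=13, value 17+42=59
Best: 81 sci.

81 sci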